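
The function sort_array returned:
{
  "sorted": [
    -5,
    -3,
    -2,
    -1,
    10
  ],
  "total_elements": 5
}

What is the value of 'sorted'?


[-5, -3, -2, -1, 10]


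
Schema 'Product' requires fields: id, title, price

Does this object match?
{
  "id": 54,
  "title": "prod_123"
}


Checking required fields...
Missing: price
Invalid - missing required field 'price'


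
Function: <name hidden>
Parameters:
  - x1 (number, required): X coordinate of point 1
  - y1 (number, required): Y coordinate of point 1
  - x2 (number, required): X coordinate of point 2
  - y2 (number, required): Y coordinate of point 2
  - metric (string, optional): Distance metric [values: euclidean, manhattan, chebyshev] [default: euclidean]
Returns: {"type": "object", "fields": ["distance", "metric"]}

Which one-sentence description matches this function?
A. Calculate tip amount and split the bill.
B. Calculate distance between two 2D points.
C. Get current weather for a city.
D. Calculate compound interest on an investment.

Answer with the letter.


Parameters x1, y1, x2, y2, metric and return ["distance", "metric"] fit: Calculate distance between two 2D points.
B


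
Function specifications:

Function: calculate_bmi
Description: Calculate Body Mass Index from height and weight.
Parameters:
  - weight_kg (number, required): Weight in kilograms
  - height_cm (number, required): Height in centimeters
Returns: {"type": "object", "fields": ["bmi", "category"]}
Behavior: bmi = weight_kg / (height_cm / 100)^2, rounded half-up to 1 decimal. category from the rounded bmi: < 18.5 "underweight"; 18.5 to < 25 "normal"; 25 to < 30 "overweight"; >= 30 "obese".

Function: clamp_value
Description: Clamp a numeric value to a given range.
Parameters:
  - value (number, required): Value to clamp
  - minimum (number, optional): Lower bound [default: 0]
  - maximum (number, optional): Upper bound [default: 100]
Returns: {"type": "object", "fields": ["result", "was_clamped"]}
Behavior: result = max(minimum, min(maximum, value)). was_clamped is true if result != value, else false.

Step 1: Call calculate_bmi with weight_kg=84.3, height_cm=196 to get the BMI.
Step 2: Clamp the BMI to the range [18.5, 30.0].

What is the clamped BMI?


Step 1: calculate_bmi(weight_kg=84.3, height_cm=196)
  height_m = 196 / 100 = 1.96
  bmi = 84.3 / 1.96^2 = 84.3 / 3.8416 = 21.943982 -> 21.9
  18.5 <= 21.9 < 25 -> normal
  -> bmi = 21.9
Step 2: clamp_value(value=21.9, minimum=18.5, maximum=30.0)
  result = max(18.5, min(30.0, 21.9)) = max(18.5, 21.9) = 21.9
  was_clamped = (21.9 != 21.9) = false
  -> result = 21.9
21.9


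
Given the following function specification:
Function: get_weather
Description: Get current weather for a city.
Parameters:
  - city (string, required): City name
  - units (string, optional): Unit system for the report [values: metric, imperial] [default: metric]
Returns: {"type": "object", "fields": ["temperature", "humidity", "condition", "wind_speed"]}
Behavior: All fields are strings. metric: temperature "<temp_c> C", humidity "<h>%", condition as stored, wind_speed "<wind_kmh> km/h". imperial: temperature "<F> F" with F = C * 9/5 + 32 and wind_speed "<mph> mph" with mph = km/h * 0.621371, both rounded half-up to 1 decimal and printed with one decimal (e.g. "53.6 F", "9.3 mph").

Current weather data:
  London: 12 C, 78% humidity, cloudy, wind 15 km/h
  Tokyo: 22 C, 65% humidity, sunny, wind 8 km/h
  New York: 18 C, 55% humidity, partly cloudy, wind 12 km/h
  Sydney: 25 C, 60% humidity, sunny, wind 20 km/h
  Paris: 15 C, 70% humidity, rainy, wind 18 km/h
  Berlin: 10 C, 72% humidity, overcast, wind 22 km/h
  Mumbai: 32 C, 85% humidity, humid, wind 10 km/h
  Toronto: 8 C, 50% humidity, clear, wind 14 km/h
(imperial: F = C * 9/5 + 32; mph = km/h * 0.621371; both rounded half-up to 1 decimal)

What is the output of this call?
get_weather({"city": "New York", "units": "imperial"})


New York record: 18 C, 55%, partly cloudy, 12 km/h
imperial: temperature = 18 * 9/5 + 32 = 64.4 -> 64.4 F
imperial: wind_speed = 12 * 0.621371 = 7.456452 -> 7.5 mph
Output:
{"temperature": "64.4 F", "humidity": "55%", "condition": "partly cloudy", "wind_speed": "7.5 mph"}


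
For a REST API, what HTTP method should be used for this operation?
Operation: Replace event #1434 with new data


GET = read, POST = create, PUT = update/replace, DELETE = remove
This operation is an update/replace.
PUT


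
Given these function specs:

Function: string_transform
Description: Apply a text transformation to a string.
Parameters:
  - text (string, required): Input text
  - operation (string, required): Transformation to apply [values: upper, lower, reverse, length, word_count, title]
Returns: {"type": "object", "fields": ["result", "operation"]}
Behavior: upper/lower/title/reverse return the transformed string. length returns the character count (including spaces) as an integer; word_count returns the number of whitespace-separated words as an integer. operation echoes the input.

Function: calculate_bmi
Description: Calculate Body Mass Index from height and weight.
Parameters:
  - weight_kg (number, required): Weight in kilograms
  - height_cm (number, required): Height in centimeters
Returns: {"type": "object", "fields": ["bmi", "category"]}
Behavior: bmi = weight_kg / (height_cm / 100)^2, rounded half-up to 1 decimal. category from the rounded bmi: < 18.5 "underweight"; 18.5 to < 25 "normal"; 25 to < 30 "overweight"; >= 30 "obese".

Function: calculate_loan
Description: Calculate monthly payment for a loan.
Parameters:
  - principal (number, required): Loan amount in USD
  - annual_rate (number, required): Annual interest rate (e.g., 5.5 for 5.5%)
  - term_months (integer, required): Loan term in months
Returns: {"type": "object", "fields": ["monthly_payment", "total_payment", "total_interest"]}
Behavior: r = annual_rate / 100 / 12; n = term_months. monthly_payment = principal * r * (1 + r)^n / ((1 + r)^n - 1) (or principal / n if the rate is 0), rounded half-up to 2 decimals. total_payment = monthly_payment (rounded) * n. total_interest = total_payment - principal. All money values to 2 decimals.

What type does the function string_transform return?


The string_transform spec declares Returns: {"type": "object", "fields": ["result", "operation"]}
Type:
object


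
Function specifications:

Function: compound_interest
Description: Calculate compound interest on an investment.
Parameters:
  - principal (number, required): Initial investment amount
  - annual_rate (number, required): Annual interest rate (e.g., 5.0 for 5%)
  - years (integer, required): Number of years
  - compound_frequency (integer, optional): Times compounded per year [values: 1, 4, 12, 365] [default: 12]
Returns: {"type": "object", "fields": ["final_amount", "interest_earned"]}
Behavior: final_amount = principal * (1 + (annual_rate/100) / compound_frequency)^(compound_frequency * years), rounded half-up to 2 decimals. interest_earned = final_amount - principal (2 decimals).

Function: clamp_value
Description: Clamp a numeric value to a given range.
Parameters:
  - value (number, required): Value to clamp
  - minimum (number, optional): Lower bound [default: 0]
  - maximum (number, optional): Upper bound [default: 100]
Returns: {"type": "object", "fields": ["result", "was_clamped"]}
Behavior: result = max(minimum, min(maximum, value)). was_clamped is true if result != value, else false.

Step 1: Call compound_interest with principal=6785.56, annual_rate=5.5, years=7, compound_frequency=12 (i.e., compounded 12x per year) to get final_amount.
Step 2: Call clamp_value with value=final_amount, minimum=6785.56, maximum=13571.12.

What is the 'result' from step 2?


Step 1: compound_interest
  rate per period = 5.5/100/12 = 0.004583333333 (keep full precision); periods = 12 * 7 = 84
  (1 + 0.004583333333)^84 = 1.46832221
  final_amount = 6785.56 * 1.46832221 = 9963.388453 -> 9963.39
  interest_earned = 9963.39 - 6785.56 = 3177.83
  -> final_amount = 9963.39
Step 2: clamp_value(value=9963.39, minimum=6785.56, maximum=13571.12)
  result = max(6785.56, min(13571.12, 9963.39)) = max(6785.56, 9963.39) = 9963.39
  was_clamped = (9963.39 != 9963.39) = false
  -> result = 9963.39
9963.39


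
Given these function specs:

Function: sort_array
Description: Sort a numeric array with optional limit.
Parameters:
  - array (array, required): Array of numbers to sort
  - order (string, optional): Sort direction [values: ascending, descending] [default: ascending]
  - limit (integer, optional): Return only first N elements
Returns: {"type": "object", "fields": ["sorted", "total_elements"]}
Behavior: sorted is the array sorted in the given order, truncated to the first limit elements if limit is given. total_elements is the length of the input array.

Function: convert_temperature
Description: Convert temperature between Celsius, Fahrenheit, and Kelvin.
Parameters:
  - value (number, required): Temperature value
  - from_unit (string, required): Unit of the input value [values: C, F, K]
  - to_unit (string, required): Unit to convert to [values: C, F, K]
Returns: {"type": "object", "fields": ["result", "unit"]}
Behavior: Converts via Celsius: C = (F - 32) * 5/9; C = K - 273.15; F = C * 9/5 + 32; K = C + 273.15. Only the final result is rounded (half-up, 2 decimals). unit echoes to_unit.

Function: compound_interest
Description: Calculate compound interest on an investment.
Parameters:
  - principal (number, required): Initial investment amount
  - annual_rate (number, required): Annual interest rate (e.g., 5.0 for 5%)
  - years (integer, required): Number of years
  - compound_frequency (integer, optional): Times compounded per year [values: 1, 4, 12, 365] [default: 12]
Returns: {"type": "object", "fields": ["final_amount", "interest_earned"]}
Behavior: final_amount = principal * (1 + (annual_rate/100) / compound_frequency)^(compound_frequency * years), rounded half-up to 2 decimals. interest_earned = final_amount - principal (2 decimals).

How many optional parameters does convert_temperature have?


Parameters of convert_temperature: value (required), from_unit (required), to_unit (required)
Optional count:
0


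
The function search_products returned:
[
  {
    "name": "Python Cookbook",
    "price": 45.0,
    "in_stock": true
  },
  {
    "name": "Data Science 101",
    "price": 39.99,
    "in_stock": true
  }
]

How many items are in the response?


Items: Python Cookbook, Data Science 101
2


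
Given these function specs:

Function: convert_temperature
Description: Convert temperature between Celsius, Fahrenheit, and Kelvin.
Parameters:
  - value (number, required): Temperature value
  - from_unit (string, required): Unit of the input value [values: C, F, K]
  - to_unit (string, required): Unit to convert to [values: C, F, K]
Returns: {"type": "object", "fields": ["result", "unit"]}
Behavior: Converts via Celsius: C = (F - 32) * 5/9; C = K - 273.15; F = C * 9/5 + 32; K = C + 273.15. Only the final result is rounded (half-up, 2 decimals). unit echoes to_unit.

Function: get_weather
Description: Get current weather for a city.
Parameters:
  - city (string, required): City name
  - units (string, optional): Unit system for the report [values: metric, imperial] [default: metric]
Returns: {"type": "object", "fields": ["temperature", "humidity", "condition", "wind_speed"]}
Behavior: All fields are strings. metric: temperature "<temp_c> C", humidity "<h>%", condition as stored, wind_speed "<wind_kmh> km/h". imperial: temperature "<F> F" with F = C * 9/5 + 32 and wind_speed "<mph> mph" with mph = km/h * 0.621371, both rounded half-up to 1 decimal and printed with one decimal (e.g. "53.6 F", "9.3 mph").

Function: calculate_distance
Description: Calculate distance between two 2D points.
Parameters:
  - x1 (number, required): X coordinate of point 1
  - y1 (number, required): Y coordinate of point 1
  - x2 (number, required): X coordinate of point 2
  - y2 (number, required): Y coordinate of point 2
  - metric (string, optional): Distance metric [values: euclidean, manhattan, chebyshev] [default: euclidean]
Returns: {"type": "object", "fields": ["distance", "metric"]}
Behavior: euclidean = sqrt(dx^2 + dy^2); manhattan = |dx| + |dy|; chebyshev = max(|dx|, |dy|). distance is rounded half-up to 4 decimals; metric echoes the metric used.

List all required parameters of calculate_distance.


Parameters of calculate_distance and their required/optional flag:
  x1: required
  y1: required
  x2: required
  y2: required
  metric: optional
x1, x2, y1, y2


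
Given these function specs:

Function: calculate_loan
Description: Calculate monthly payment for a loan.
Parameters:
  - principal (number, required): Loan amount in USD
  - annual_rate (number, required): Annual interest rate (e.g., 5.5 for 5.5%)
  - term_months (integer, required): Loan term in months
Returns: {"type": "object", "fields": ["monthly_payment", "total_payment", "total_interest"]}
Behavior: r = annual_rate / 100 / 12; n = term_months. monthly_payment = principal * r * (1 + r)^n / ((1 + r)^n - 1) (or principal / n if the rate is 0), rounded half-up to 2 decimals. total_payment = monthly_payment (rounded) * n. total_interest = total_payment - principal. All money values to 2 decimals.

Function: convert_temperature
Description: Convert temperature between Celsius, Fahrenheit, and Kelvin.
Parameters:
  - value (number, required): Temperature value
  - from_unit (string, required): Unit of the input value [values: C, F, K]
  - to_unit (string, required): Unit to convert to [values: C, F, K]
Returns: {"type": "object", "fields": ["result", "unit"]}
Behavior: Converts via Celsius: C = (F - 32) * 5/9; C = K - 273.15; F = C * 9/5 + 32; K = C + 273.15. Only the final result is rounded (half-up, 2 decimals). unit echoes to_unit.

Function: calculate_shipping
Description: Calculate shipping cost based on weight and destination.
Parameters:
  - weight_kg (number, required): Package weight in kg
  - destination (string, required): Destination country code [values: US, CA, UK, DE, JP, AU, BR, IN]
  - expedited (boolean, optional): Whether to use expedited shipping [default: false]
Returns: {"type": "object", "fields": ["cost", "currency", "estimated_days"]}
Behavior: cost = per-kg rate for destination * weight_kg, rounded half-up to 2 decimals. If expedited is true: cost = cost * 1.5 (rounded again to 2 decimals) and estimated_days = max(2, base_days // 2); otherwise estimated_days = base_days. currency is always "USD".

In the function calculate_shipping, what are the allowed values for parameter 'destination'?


The calculate_shipping spec declares:
  - destination (string, required): Destination country code [values: US, CA, UK, DE, JP, AU, BR, IN]
Allowed values:
US, CA, UK, DE, JP, AU, BR, IN


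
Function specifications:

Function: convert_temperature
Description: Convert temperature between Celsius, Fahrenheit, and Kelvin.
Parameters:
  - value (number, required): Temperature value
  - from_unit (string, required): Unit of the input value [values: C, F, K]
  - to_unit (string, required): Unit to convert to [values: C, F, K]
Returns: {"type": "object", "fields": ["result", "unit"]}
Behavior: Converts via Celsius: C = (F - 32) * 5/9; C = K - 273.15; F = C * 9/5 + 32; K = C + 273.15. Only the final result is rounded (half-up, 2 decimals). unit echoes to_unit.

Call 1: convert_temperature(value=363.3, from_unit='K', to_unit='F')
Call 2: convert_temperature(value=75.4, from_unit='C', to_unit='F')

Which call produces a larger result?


Call 1:
  To C: 363.3 - 273.15 = 90.15
  To F: 90.15 * 9/5 + 32 = 194.27
  Round to 2 decimals: 194.27
  -> 194.27 F
Call 2:
  Input already in C: 75.4
  To F: 75.4 * 9/5 + 32 = 167.72
  Round to 2 decimals: 167.72
  -> 167.72 F
Call 1 (194.27 F)


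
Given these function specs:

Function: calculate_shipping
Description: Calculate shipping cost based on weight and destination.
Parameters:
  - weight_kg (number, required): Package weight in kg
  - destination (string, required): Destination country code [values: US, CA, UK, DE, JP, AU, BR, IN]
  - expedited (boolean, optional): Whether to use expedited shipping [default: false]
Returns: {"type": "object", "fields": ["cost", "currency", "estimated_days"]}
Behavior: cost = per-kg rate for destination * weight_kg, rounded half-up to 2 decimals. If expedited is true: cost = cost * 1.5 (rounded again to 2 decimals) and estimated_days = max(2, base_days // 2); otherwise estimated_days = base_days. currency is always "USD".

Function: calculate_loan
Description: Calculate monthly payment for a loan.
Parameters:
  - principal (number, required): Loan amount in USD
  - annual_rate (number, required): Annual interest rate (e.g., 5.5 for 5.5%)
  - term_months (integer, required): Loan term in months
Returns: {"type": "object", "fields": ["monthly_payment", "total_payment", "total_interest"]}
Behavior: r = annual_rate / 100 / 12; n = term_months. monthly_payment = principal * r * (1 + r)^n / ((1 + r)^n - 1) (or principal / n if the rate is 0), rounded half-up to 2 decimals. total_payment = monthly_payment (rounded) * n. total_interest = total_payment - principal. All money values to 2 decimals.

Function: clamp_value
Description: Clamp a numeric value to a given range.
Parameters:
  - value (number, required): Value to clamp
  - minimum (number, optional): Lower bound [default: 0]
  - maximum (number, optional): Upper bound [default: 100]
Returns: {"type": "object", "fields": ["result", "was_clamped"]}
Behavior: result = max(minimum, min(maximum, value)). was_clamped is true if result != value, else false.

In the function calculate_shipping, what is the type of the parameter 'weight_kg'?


The calculate_shipping spec declares:
  - weight_kg (number, required): Package weight in kg
Type:
number


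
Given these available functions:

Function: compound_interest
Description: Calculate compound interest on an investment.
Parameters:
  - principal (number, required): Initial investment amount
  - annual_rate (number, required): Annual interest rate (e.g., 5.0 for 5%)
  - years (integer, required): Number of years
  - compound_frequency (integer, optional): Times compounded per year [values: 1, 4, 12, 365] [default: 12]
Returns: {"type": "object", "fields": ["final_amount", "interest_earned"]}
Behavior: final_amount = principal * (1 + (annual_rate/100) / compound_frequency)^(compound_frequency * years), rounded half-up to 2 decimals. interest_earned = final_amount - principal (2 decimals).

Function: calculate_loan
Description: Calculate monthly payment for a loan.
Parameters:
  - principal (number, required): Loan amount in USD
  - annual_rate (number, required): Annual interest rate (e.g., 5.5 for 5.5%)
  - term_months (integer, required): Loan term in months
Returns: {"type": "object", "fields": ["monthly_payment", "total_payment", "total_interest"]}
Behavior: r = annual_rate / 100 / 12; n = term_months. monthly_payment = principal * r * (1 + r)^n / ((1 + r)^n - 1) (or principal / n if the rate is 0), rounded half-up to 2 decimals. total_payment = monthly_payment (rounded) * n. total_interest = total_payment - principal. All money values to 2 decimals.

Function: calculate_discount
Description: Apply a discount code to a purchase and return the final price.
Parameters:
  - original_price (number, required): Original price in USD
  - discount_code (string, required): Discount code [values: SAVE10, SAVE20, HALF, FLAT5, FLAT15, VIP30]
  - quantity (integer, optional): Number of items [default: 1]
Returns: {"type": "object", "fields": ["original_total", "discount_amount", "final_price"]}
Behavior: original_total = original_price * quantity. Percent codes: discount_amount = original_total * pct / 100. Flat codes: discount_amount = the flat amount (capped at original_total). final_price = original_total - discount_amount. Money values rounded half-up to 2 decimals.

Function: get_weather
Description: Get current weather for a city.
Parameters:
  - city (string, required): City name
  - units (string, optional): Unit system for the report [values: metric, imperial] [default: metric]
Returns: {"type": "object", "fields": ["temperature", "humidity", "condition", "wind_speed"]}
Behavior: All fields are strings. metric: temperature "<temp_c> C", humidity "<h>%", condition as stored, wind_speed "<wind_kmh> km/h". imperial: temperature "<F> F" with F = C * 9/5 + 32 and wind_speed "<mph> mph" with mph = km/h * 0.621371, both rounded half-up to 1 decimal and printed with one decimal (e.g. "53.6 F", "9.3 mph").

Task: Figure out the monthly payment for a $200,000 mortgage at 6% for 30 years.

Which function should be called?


The task needs a function whose description is: Calculate monthly payment for a loan.
calculate_loan


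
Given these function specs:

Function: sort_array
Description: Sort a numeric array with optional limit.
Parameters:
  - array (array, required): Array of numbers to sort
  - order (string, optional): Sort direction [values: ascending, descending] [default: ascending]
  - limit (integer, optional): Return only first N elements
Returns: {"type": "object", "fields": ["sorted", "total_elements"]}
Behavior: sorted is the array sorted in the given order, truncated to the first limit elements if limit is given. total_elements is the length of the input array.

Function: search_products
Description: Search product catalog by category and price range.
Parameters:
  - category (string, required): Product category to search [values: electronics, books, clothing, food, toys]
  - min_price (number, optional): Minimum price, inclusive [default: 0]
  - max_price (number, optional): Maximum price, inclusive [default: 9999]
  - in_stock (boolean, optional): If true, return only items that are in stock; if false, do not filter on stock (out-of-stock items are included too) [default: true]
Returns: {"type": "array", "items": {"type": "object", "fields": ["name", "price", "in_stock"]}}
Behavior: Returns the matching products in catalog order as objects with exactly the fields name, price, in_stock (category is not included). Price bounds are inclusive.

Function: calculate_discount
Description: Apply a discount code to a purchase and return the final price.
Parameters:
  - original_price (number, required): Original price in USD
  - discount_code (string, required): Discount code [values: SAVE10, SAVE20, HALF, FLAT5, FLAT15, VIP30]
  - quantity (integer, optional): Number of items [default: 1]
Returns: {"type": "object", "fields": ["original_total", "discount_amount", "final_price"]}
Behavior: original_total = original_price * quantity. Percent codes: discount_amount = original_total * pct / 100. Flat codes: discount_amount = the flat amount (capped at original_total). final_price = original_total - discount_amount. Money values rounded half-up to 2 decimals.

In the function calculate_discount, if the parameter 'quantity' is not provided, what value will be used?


The calculate_discount spec declares:
  - quantity (integer, optional): Number of items [default: 1]
Default:
1


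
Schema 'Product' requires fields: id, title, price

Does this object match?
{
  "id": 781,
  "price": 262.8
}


Checking required fields...
Missing: title
Invalid - missing required field 'title'


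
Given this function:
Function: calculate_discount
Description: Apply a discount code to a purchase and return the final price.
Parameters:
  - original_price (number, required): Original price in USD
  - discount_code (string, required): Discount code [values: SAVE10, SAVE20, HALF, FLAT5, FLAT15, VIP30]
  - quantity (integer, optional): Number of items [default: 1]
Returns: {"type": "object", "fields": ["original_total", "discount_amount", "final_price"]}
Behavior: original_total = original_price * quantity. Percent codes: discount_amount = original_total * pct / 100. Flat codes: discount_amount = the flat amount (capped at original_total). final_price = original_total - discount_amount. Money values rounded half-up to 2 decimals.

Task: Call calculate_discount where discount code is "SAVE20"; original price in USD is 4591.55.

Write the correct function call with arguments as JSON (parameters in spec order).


Mapping each described value to its parameter name:
  'Discount code' -> discount_code = "SAVE20"
  'Original price in USD' -> original_price = 4591.55
calculate_discount({"original_price": 4591.55, "discount_code": "SAVE20"})


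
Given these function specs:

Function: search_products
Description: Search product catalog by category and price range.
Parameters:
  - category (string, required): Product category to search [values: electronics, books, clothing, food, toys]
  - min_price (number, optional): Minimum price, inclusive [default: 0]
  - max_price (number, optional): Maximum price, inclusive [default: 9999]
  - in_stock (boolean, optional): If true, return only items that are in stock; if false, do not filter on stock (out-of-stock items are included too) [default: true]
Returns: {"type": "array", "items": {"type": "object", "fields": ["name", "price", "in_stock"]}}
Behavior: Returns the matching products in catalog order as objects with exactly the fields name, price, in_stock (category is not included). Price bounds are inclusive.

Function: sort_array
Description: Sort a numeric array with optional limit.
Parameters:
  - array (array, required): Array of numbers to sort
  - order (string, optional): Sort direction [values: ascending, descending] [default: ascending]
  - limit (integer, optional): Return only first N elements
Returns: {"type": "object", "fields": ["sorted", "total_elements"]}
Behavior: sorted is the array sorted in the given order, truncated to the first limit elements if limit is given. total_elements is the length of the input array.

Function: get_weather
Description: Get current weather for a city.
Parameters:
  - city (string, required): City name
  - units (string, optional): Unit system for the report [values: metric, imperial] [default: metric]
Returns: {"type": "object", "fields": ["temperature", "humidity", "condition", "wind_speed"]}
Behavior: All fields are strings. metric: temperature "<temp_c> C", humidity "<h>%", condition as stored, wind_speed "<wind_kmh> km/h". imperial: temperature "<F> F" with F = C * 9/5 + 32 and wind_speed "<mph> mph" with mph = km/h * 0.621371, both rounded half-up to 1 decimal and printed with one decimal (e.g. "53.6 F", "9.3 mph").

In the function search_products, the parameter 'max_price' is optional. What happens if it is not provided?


The search_products spec declares:
  - max_price (number, optional): Maximum price, inclusive [default: 9999]
It defaults to 9999


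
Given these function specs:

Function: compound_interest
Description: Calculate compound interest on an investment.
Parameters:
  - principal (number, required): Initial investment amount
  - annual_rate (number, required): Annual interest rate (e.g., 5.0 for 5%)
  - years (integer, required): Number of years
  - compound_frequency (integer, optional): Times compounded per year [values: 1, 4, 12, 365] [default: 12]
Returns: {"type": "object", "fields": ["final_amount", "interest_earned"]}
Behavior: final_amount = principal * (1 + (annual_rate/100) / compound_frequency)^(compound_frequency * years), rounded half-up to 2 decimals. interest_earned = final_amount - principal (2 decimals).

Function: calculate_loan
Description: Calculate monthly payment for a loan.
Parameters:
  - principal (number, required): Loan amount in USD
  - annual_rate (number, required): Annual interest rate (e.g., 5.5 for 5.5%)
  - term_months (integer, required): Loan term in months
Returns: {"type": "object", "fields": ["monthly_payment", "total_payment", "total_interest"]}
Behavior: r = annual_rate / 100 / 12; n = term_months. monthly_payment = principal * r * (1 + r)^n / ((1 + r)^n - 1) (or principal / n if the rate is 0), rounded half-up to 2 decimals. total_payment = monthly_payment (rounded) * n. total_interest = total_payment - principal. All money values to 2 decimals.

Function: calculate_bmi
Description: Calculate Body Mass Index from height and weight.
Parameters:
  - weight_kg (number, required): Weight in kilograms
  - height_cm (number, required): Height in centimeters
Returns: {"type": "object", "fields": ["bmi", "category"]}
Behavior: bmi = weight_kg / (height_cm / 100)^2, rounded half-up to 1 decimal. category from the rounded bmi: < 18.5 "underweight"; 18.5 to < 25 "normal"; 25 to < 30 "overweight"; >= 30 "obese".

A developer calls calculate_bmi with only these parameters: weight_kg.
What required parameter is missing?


Required parameters: weight_kg, height_cm
Provided: weight_kg
Missing: height_cm
height_cm


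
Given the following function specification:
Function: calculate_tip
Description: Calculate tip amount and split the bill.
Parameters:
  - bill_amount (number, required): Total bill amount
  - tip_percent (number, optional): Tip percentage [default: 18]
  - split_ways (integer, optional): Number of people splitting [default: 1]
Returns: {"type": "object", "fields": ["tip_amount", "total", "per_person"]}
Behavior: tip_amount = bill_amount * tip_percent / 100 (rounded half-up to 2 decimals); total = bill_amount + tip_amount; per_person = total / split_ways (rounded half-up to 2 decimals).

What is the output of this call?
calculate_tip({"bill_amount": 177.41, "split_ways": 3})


Defaults applied: tip_percent=18
tip_amount = 177.41 * 18/100 = 31.9338 -> 31.93
total = 177.41 + 31.93 = 209.34
per_person = 209.34 / 3 = 69.78 -> 69.78
Output:
{"tip_amount": 31.93, "total": 209.34, "per_person": 69.78}


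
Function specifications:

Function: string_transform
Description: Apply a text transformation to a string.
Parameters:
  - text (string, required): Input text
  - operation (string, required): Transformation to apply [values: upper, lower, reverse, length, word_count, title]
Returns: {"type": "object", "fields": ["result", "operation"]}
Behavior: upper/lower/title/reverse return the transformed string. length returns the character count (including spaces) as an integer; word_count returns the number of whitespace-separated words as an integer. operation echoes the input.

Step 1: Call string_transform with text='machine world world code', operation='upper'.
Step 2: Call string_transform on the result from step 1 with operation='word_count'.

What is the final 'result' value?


Step 1: string_transform(text='machine world world code', operation='upper')
  -> result = 'MACHINE WORLD WORLD CODE'
Step 2: string_transform(text='MACHINE WORLD WORLD CODE', operation='word_count')
  words: MACHINE, WORLD, WORLD, CODE -> 4
  -> result = 4
4


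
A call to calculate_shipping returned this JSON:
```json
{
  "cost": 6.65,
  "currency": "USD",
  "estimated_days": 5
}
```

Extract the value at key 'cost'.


6.65


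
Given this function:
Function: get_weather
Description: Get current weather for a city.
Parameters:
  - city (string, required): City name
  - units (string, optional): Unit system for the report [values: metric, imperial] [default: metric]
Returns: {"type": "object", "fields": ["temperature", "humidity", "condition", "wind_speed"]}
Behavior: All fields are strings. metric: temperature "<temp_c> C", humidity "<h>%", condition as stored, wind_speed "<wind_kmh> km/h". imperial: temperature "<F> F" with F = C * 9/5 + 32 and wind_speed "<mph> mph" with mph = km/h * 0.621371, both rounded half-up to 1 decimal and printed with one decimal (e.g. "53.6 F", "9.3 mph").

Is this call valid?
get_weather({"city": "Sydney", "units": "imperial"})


Checking all required parameters present and types match... All valid.
Valid


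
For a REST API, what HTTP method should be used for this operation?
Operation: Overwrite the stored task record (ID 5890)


GET = read, POST = create, PUT = update/replace, DELETE = remove
This operation is an update/replace.
PUT


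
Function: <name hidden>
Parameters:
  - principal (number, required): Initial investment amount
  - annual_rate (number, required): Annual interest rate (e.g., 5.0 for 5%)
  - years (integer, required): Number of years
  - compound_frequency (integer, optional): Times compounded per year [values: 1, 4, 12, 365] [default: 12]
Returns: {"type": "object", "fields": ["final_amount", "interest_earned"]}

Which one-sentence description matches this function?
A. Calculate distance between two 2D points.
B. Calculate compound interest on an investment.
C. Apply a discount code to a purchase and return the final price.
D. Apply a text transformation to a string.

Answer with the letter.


Parameters principal, annual_rate, years, compound_frequency and return ["final_amount", "interest_earned"] fit: Calculate compound interest on an investment.
B


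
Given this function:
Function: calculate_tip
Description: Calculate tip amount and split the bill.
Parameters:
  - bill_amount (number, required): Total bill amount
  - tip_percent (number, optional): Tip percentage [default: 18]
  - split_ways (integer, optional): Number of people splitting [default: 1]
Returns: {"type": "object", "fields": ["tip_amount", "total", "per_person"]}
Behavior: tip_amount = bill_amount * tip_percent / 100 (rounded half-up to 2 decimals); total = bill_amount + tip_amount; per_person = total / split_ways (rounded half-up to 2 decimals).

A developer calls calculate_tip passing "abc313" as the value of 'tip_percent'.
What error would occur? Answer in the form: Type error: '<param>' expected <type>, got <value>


Spec: 'tip_percent' is declared as number; "abc313" is a string.
Type error: 'tip_percent' expected number, got "abc313"


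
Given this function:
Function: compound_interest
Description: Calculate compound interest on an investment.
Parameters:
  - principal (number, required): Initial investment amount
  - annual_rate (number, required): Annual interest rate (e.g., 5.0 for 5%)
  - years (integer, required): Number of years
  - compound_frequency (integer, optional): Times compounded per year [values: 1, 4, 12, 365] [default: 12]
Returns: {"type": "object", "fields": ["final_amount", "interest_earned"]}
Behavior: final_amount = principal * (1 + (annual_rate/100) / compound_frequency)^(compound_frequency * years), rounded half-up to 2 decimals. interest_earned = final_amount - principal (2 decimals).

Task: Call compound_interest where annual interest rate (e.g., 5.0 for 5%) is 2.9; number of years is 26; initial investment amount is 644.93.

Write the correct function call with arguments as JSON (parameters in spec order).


Mapping each described value to its parameter name:
  'Annual interest rate (e.g., 5.0 for 5%)' -> annual_rate = 2.9
  'Number of years' -> years = 26
  'Initial investment amount' -> principal = 644.93
compound_interest({"principal": 644.93, "annual_rate": 2.9, "years": 26})


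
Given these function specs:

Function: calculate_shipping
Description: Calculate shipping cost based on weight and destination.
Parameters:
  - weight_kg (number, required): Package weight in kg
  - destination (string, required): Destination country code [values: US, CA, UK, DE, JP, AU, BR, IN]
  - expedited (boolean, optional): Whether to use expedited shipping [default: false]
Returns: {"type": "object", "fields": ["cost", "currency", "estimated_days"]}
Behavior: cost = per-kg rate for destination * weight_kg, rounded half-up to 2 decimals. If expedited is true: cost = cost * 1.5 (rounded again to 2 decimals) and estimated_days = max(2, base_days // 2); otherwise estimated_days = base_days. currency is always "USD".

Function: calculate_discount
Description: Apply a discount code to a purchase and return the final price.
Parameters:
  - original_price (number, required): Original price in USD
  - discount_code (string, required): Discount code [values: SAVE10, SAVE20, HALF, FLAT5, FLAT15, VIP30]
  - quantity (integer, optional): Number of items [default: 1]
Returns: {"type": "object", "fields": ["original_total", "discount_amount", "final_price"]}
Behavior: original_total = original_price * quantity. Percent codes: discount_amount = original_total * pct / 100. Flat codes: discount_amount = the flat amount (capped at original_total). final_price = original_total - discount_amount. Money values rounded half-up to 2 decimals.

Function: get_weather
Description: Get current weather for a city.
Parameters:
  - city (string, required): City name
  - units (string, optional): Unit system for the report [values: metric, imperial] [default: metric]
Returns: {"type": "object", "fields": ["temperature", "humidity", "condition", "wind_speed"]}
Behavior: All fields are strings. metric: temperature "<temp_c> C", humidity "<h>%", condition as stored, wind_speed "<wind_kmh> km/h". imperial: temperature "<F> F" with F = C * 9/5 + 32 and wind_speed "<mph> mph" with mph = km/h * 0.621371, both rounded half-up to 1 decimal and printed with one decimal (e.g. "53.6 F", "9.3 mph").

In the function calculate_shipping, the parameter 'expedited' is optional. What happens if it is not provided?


The calculate_shipping spec declares:
  - expedited (boolean, optional): Whether to use expedited shipping [default: false]
It defaults to false


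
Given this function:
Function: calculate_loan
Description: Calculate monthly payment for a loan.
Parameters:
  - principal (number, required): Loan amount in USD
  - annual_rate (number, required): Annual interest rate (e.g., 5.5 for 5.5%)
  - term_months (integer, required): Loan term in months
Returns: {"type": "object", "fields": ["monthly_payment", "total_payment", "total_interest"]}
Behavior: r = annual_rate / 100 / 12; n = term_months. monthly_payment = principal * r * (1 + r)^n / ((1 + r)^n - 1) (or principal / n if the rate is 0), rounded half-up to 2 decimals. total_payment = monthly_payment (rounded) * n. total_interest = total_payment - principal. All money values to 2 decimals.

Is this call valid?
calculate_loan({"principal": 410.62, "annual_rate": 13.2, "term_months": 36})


Checking all required parameters present and types match... All valid.
Valid


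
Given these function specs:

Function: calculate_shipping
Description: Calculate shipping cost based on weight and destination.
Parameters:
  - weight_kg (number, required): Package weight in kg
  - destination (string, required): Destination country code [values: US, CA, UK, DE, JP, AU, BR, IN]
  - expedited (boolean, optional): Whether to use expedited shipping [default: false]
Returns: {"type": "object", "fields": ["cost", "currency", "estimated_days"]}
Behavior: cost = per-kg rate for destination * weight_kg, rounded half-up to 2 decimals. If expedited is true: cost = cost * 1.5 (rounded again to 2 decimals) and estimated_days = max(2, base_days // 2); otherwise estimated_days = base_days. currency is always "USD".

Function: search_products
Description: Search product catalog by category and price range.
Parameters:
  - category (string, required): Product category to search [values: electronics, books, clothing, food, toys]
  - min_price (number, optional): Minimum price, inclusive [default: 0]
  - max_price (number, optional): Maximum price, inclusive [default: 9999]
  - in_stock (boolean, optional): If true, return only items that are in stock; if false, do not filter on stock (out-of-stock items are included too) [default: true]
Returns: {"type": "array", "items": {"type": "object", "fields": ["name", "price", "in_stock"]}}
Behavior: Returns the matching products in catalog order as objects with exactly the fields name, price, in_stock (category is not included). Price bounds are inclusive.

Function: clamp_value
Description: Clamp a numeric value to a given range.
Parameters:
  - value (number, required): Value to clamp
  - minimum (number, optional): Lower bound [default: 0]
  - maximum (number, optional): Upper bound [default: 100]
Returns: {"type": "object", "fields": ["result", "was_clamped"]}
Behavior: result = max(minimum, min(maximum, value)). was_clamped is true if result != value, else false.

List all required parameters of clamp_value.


Parameters of clamp_value and their required/optional flag:
  value: required
  minimum: optional
  maximum: optional
value


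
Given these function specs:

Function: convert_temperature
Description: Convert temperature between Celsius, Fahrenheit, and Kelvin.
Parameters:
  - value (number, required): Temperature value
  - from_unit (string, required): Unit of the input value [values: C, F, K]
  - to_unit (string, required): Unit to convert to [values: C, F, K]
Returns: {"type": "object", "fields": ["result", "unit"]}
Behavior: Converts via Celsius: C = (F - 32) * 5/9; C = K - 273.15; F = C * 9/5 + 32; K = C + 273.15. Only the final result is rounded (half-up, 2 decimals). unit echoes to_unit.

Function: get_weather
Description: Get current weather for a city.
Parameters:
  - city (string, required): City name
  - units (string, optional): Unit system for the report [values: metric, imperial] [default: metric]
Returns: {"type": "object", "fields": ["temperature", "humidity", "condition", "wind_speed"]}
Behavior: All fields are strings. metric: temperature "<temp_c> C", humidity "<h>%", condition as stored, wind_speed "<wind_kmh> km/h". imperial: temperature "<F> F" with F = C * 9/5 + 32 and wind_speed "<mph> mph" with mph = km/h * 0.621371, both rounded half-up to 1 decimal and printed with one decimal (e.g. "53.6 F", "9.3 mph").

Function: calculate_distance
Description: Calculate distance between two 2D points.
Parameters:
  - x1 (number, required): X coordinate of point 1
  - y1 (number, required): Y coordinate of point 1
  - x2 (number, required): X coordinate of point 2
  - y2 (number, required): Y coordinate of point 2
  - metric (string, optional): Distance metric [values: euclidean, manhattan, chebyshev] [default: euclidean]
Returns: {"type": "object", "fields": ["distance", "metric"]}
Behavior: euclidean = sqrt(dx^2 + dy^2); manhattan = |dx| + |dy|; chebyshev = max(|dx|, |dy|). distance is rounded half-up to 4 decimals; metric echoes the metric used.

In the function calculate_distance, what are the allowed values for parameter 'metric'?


The calculate_distance spec declares:
  - metric (string, optional): Distance metric [values: euclidean, manhattan, chebyshev] [default: euclidean]
Allowed values:
euclidean, manhattan, chebyshev
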